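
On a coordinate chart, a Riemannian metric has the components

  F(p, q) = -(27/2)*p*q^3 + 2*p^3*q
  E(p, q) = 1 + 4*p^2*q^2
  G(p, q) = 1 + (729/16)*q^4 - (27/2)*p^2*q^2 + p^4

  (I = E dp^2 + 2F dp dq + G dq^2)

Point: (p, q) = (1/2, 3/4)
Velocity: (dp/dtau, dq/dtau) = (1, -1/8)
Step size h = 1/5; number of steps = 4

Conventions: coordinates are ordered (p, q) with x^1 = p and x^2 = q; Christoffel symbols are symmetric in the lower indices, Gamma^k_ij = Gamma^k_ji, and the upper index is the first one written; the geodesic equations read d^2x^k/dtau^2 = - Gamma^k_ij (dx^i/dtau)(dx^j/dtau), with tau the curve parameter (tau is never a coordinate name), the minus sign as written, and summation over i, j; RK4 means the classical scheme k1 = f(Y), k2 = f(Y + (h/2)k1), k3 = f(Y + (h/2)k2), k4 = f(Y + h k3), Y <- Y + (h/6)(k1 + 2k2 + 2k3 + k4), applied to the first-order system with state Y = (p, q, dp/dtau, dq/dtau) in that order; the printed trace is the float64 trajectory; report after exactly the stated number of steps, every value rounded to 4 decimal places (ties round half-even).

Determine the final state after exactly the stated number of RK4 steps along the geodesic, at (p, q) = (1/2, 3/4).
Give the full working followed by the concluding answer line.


f(Y) = (dp/dtau, dq/dtau, -Gamma^p_ij Y'^i Y'^j, -Gamma^q_ij Y'^i Y'^j) with the Gammas evaluated at the stage position; h = 0.200000; intermediate values shown to 6 dp
step 0: p = 0.5000, q = 0.7500, dp/dtau = 1.0000, dq/dtau = -0.1250
step 1:
  k1: at (p, q) = (0.500000, 0.750000), (dp/dtau, dq/dtau) = (1.000000, -0.125000); Gamma_ppp = 0.079546, Gamma_ppq = 0.053030, Gamma_pqq = -0.536933, Gamma_qpp = -0.376185, Gamma_qpq = -0.250790, Gamma_qqq = 2.539246; k1 = (1.000000, -0.125000, -0.057898, 0.273811)
  k2: at (p, q) = (0.600000, 0.737500), (dp/dtau, dq/dtau) = (0.994210, -0.097619); Gamma_ppp = 0.102395, Gamma_ppq = 0.083305, Gamma_pqq = -0.691169, Gamma_qpp = -0.383128, Gamma_qpq = -0.311698, Gamma_qqq = 2.586117; k2 = (0.994210, -0.097619, -0.078457, 0.293558)
  k3: at (p, q) = (0.599421, 0.740238), (dp/dtau, dq/dtau) = (0.992154, -0.095644); Gamma_ppp = 0.101540, Gamma_ppq = 0.082224, Gamma_pqq = -0.685393, Gamma_qpp = -0.382092, Gamma_qpq = -0.309406, Gamma_qqq = 2.579119; k3 = (0.992154, -0.095644, -0.078078, 0.293805)
  k4: at (p, q) = (0.698431, 0.730871), (dp/dtau, dq/dtau) = (0.984384, -0.066239); Gamma_ppp = 0.126863, Gamma_ppq = 0.121232, Gamma_pqq = -0.856324, Gamma_qpp = -0.387433, Gamma_qpq = -0.370237, Gamma_qqq = 2.615174; k4 = (0.984384, -0.066239, -0.103365, 0.315671)
  Y <- Y + (h/6)(k1 + 2k2 + 2k3 + k4): p = 0.6986, q = 0.7307, dp/dtau = 0.9842, dq/dtau = -0.0662
step 2:
  k1: at (p, q) = (0.698570, 0.730741), (dp/dtau, dq/dtau) = (0.984189, -0.066193); Gamma_ppp = 0.126942, Gamma_ppq = 0.121353, Gamma_pqq = -0.856858, Gamma_qpp = -0.387483, Gamma_qpq = -0.370424, Gamma_qqq = 2.615507; k1 = (0.984189, -0.066193, -0.103394, 0.315603)
  k2: at (p, q) = (0.796989, 0.724122), (dp/dtau, dq/dtau) = (0.973850, -0.034633); Gamma_ppp = 0.155260, Gamma_ppq = 0.170883, Gamma_pqq = -1.048003, Gamma_qpp = -0.390651, Gamma_qpq = -0.429962, Gamma_qqq = 2.636896; k2 = (0.973850, -0.034633, -0.134462, 0.338321)
  k3: at (p, q) = (0.795955, 0.727278), (dp/dtau, dq/dtau) = (0.970743, -0.032361); Gamma_ppp = 0.153583, Gamma_ppq = 0.168086, Gamma_pqq = -1.036686, Gamma_qpp = -0.389576, Gamma_qpq = -0.426364, Gamma_qqq = 2.629636; k3 = (0.970743, -0.032361, -0.133082, 0.337572)
  k4: at (p, q) = (0.892719, 0.724269), (dp/dtau, dq/dtau) = (0.957573, 0.001321); Gamma_ppp = 0.183624, Gamma_ppq = 0.226332, Gamma_pqq = -1.239465, Gamma_qpp = -0.389627, Gamma_qpq = -0.480247, Gamma_qqq = 2.629985; k4 = (0.957573, 0.001321, -0.168944, 0.358478)
  Y <- Y + (h/6)(k1 + 2k2 + 2k3 + k4): p = 0.8929, q = 0.7241, dp/dtau = 0.9573, dq/dtau = 0.0013
step 3:
  k1: at (p, q) = (0.892935, 0.724113), (dp/dtau, dq/dtau) = (0.957275, 0.001336); Gamma_ppp = 0.183777, Gamma_ppq = 0.226624, Gamma_pqq = -1.240497, Gamma_qpp = -0.389669, Gamma_qpq = -0.480519, Gamma_qqq = 2.630268; k1 = (0.957275, 0.001336, -0.168986, 0.358308)
  k2: at (p, q) = (0.988663, 0.724246), (dp/dtau, dq/dtau) = (0.940376, 0.037167); Gamma_ppp = 0.215617, Gamma_ppq = 0.294337, Gamma_pqq = -1.455413, Gamma_qpp = -0.385914, Gamma_qpq = -0.526808, Gamma_qqq = 2.604918; k2 = (0.940376, 0.037167, -0.209235, 0.374493)
  k3: at (p, q) = (0.986973, 0.727829), (dp/dtau, dq/dtau) = (0.936351, 0.038785); Gamma_ppp = 0.212698, Gamma_ppq = 0.288430, Gamma_pqq = -1.435715, Gamma_qpp = -0.385159, Gamma_qpq = -0.522295, Gamma_qqq = 2.599822; k3 = (0.936351, 0.038785, -0.205274, 0.371714)
  k4: at (p, q) = (1.080206, 0.731870), (dp/dtau, dq/dtau) = (0.916220, 0.075679); Gamma_ppp = 0.243720, Gamma_ppq = 0.359720, Gamma_pqq = -1.645112, Gamma_qpp = -0.377445, Gamma_qpq = -0.557091, Gamma_qqq = 2.547753; k4 = (0.916220, 0.075679, -0.245056, 0.379513)
  Y <- Y + (h/6)(k1 + 2k2 + 2k3 + k4): p = 1.0805, q = 0.7317, dp/dtau = 0.9158, dq/dtau = 0.0757
step 4:
  k1: at (p, q) = (1.080500, 0.731743), (dp/dtau, dq/dtau) = (0.915839, 0.075677); Gamma_ppp = 0.243927, Gamma_ppq = 0.360185, Gamma_pqq = -1.646506, Gamma_qpp = -0.377436, Gamma_qpq = -0.557326, Gamma_qqq = 2.547693; k1 = (0.915839, 0.075677, -0.245094, 0.379243)
  k2: at (p, q) = (1.172084, 0.739311), (dp/dtau, dq/dtau) = (0.891330, 0.113601); Gamma_ppp = 0.273610, Gamma_ppq = 0.433775, Gamma_pqq = -1.846870, Gamma_qpp = -0.365584, Gamma_qpq = -0.579587, Gamma_qqq = 2.467692; k2 = (0.891330, 0.113601, -0.281385, 0.375973)
  k3: at (p, q) = (1.169633, 0.743103), (dp/dtau, dq/dtau) = (0.887701, 0.113274); Gamma_ppp = 0.269447, Gamma_ppq = 0.424105, Gamma_pqq = -1.818765, Gamma_qpp = -0.365706, Gamma_qpq = -0.575615, Gamma_qqq = 2.468513; k3 = (0.887701, 0.113274, -0.274281, 0.372268)
  k4: at (p, q) = (1.258040, 0.754398), (dp/dtau, dq/dtau) = (0.860983, 0.150131); Gamma_ppp = 0.295082, Gamma_ppq = 0.492082, Gamma_pqq = -1.991806, Gamma_qpp = -0.351163, Gamma_qpq = -0.585603, Gamma_qqq = 2.370353; k4 = (0.860983, 0.150131, -0.301061, 0.358279)
  Y <- Y + (h/6)(k1 + 2k2 + 2k3 + k4): p = 1.2583, q = 0.7544, dp/dtau = 0.8606, dq/dtau = 0.1501

Answer: p = 1.2583, q = 0.7544, dp/dtau = 0.8606, dq/dtau = 0.1501


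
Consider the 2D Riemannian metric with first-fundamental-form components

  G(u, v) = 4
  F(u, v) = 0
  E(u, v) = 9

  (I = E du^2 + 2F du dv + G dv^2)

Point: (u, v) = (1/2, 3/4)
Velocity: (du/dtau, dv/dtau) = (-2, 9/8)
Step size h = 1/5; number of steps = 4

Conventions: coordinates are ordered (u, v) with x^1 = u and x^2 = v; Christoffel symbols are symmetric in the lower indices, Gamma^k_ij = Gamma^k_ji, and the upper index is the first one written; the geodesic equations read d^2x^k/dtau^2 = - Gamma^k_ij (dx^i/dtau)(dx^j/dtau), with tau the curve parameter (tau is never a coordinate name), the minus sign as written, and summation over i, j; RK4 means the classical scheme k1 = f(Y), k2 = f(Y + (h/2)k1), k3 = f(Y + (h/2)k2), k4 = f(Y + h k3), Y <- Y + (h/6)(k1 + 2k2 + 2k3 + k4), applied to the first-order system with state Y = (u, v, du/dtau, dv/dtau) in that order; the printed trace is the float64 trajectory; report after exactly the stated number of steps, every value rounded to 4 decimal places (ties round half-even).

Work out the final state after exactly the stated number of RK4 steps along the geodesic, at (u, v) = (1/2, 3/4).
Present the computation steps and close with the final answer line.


f(Y) = (du/dtau, dv/dtau, -Gamma^u_ij Y'^i Y'^j, -Gamma^v_ij Y'^i Y'^j) with the Gammas evaluated at the stage position; h = 0.200000; intermediate values shown to 6 dp
step 0: u = 0.5000, v = 0.7500, du/dtau = -2.0000, dv/dtau = 1.1250
step 1:
  k1: at (u, v) = (0.500000, 0.750000), (du/dtau, dv/dtau) = (-2.000000, 1.125000); Gamma_uuu = 0.000000, Gamma_uuv = 0.000000, Gamma_uvv = 0.000000, Gamma_vuu = 0.000000, Gamma_vuv = 0.000000, Gamma_vvv = 0.000000; k1 = (-2.000000, 1.125000, 0.000000, 0.000000)
  k2: at (u, v) = (0.300000, 0.862500), (du/dtau, dv/dtau) = (-2.000000, 1.125000); Gamma_uuu = 0.000000, Gamma_uuv = 0.000000, Gamma_uvv = 0.000000, Gamma_vuu = 0.000000, Gamma_vuv = 0.000000, Gamma_vvv = 0.000000; k2 = (-2.000000, 1.125000, 0.000000, 0.000000)
  k3: at (u, v) = (0.300000, 0.862500), (du/dtau, dv/dtau) = (-2.000000, 1.125000); Gamma_uuu = 0.000000, Gamma_uuv = 0.000000, Gamma_uvv = 0.000000, Gamma_vuu = 0.000000, Gamma_vuv = 0.000000, Gamma_vvv = 0.000000; k3 = (-2.000000, 1.125000, 0.000000, 0.000000)
  k4: at (u, v) = (0.100000, 0.975000), (du/dtau, dv/dtau) = (-2.000000, 1.125000); Gamma_uuu = 0.000000, Gamma_uuv = 0.000000, Gamma_uvv = 0.000000, Gamma_vuu = 0.000000, Gamma_vuv = 0.000000, Gamma_vvv = 0.000000; k4 = (-2.000000, 1.125000, 0.000000, 0.000000)
  Y <- Y + (h/6)(k1 + 2k2 + 2k3 + k4): u = 0.1000, v = 0.9750, du/dtau = -2.0000, dv/dtau = 1.1250
step 2:
  k1: at (u, v) = (0.100000, 0.975000), (du/dtau, dv/dtau) = (-2.000000, 1.125000); Gamma_uuu = 0.000000, Gamma_uuv = 0.000000, Gamma_uvv = 0.000000, Gamma_vuu = 0.000000, Gamma_vuv = 0.000000, Gamma_vvv = 0.000000; k1 = (-2.000000, 1.125000, 0.000000, 0.000000)
  k2: at (u, v) = (-0.100000, 1.087500), (du/dtau, dv/dtau) = (-2.000000, 1.125000); Gamma_uuu = 0.000000, Gamma_uuv = 0.000000, Gamma_uvv = 0.000000, Gamma_vuu = 0.000000, Gamma_vuv = 0.000000, Gamma_vvv = 0.000000; k2 = (-2.000000, 1.125000, 0.000000, 0.000000)
  k3: at (u, v) = (-0.100000, 1.087500), (du/dtau, dv/dtau) = (-2.000000, 1.125000); Gamma_uuu = 0.000000, Gamma_uuv = 0.000000, Gamma_uvv = 0.000000, Gamma_vuu = 0.000000, Gamma_vuv = 0.000000, Gamma_vvv = 0.000000; k3 = (-2.000000, 1.125000, 0.000000, 0.000000)
  k4: at (u, v) = (-0.300000, 1.200000), (du/dtau, dv/dtau) = (-2.000000, 1.125000); Gamma_uuu = 0.000000, Gamma_uuv = 0.000000, Gamma_uvv = 0.000000, Gamma_vuu = 0.000000, Gamma_vuv = 0.000000, Gamma_vvv = 0.000000; k4 = (-2.000000, 1.125000, 0.000000, 0.000000)
  Y <- Y + (h/6)(k1 + 2k2 + 2k3 + k4): u = -0.3000, v = 1.2000, du/dtau = -2.0000, dv/dtau = 1.1250
step 3:
  k1: at (u, v) = (-0.300000, 1.200000), (du/dtau, dv/dtau) = (-2.000000, 1.125000); Gamma_uuu = 0.000000, Gamma_uuv = 0.000000, Gamma_uvv = 0.000000, Gamma_vuu = 0.000000, Gamma_vuv = 0.000000, Gamma_vvv = 0.000000; k1 = (-2.000000, 1.125000, 0.000000, 0.000000)
  k2: at (u, v) = (-0.500000, 1.312500), (du/dtau, dv/dtau) = (-2.000000, 1.125000); Gamma_uuu = 0.000000, Gamma_uuv = 0.000000, Gamma_uvv = 0.000000, Gamma_vuu = 0.000000, Gamma_vuv = 0.000000, Gamma_vvv = 0.000000; k2 = (-2.000000, 1.125000, 0.000000, 0.000000)
  k3: at (u, v) = (-0.500000, 1.312500), (du/dtau, dv/dtau) = (-2.000000, 1.125000); Gamma_uuu = 0.000000, Gamma_uuv = 0.000000, Gamma_uvv = 0.000000, Gamma_vuu = 0.000000, Gamma_vuv = 0.000000, Gamma_vvv = 0.000000; k3 = (-2.000000, 1.125000, 0.000000, 0.000000)
  k4: at (u, v) = (-0.700000, 1.425000), (du/dtau, dv/dtau) = (-2.000000, 1.125000); Gamma_uuu = 0.000000, Gamma_uuv = 0.000000, Gamma_uvv = 0.000000, Gamma_vuu = 0.000000, Gamma_vuv = 0.000000, Gamma_vvv = 0.000000; k4 = (-2.000000, 1.125000, 0.000000, 0.000000)
  Y <- Y + (h/6)(k1 + 2k2 + 2k3 + k4): u = -0.7000, v = 1.4250, du/dtau = -2.0000, dv/dtau = 1.1250
step 4:
  k1: at (u, v) = (-0.700000, 1.425000), (du/dtau, dv/dtau) = (-2.000000, 1.125000); Gamma_uuu = 0.000000, Gamma_uuv = 0.000000, Gamma_uvv = 0.000000, Gamma_vuu = 0.000000, Gamma_vuv = 0.000000, Gamma_vvv = 0.000000; k1 = (-2.000000, 1.125000, 0.000000, 0.000000)
  k2: at (u, v) = (-0.900000, 1.537500), (du/dtau, dv/dtau) = (-2.000000, 1.125000); Gamma_uuu = 0.000000, Gamma_uuv = 0.000000, Gamma_uvv = 0.000000, Gamma_vuu = 0.000000, Gamma_vuv = 0.000000, Gamma_vvv = 0.000000; k2 = (-2.000000, 1.125000, 0.000000, 0.000000)
  k3: at (u, v) = (-0.900000, 1.537500), (du/dtau, dv/dtau) = (-2.000000, 1.125000); Gamma_uuu = 0.000000, Gamma_uuv = 0.000000, Gamma_uvv = 0.000000, Gamma_vuu = 0.000000, Gamma_vuv = 0.000000, Gamma_vvv = 0.000000; k3 = (-2.000000, 1.125000, 0.000000, 0.000000)
  k4: at (u, v) = (-1.100000, 1.650000), (du/dtau, dv/dtau) = (-2.000000, 1.125000); Gamma_uuu = 0.000000, Gamma_uuv = 0.000000, Gamma_uvv = 0.000000, Gamma_vuu = 0.000000, Gamma_vuv = 0.000000, Gamma_vvv = 0.000000; k4 = (-2.000000, 1.125000, 0.000000, 0.000000)
  Y <- Y + (h/6)(k1 + 2k2 + 2k3 + k4): u = -1.1000, v = 1.6500, du/dtau = -2.0000, dv/dtau = 1.1250

Answer: u = -1.1000, v = 1.6500, du/dtau = -2.0000, dv/dtau = 1.1250


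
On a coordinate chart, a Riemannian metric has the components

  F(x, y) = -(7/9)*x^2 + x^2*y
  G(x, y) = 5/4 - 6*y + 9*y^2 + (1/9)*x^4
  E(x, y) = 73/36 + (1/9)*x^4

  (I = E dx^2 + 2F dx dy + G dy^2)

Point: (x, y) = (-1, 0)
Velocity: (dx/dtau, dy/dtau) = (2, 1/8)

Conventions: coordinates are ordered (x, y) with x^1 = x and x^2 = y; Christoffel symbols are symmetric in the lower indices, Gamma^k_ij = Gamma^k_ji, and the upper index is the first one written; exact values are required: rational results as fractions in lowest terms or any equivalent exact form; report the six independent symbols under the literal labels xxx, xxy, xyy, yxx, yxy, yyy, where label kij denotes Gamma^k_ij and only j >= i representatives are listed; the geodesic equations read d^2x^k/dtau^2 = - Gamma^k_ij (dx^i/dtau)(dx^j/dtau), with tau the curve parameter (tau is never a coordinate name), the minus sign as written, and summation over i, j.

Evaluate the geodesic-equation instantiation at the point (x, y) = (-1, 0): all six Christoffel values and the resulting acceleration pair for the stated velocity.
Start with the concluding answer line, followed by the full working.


Answer: Gamma_xxx = 24/61, Gamma_xxy = -32/427, Gamma_xyy = -124/427, Gamma_yxx = 584/427, Gamma_yxy = -88/427, Gamma_yyy = -1012/427; accelerations (d^2x/dtau^2, d^2y/dtau^2) = (-1495/976, -36419/6832)

E = 77/36, F = -7/9, G = 49/36 at the point
E_x = -4/9, E_y = 0, F_x = 14/9, F_y = 1, G_x = -4/9, G_y = -6
EG - F^2 = 2989/1296;  g^inv = (1296/2989) * [[49/36, 7/9], [7/9, 77/36]]
first-kind symbols [ij,l] = (1/2)(d_i g_jl + d_j g_il - d_l g_ij): [xx,x] = E_x/2 = -2/9, [xx,y] = F_x - E_y/2 = 14/9, [xy,x] = E_y/2 = 0, [xy,y] = G_x/2 = -2/9, [yy,x] = F_y - G_x/2 = 11/9, [yy,y] = G_y/2 = -3
Gamma^x_ij = (G*[ij,x] - F*[ij,y])/(EG - F^2), Gamma^y_ij = (E*[ij,y] - F*[ij,x])/(EG - F^2)
Gamma_xxx = 24/61, Gamma_xxy = -32/427, Gamma_xyy = -124/427, Gamma_yxx = 584/427, Gamma_yxy = -88/427, Gamma_yyy = -1012/427
d^2x/dtau^2 = -(Gamma_xxx*(2)^2 + 2*Gamma_xxy*(2)*(1/8) + Gamma_xyy*(1/8)^2) = -1495/976
d^2y/dtau^2 = -(Gamma_yxx*(2)^2 + 2*Gamma_yxy*(2)*(1/8) + Gamma_yyy*(1/8)^2) = -36419/6832


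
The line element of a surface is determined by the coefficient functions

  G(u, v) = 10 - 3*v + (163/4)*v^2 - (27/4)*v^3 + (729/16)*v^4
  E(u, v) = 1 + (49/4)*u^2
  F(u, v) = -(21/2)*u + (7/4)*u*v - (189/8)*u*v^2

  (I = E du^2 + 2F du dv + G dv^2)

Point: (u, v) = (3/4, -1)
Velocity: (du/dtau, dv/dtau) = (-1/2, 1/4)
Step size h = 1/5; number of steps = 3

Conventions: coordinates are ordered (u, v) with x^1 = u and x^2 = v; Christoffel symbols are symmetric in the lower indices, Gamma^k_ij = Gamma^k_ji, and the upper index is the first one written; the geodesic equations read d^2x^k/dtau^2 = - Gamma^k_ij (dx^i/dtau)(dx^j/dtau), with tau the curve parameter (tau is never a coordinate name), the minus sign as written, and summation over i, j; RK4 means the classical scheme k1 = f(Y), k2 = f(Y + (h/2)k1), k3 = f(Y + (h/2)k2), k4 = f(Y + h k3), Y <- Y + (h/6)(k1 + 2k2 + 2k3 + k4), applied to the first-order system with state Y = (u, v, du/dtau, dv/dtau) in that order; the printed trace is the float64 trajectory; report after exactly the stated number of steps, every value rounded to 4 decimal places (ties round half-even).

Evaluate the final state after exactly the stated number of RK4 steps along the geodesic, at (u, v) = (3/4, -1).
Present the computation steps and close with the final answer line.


f(Y) = (du/dtau, dv/dtau, -Gamma^u_ij Y'^i Y'^j, -Gamma^v_ij Y'^i Y'^j) with the Gammas evaluated at the stage position; h = 0.200000; intermediate values shown to 6 dp
step 0: u = 0.7500, v = -1.0000, du/dtau = -0.5000, dv/dtau = 0.2500
step 1:
  k1: at (u, v) = (0.750000, -1.000000), (du/dtau, dv/dtau) = (-0.500000, 0.250000); Gamma_uuu = 0.081339, Gamma_uuv = 0.000000, Gamma_uvv = 0.325356, Gamma_vuu = -0.317610, Gamma_vuv = 0.000000, Gamma_vvv = -1.270439; k1 = (-0.500000, 0.250000, -0.040670, 0.158805)
  k2: at (u, v) = (0.700000, -0.975000), (du/dtau, dv/dtau) = (-0.504067, 0.265880); Gamma_uuu = 0.081592, Gamma_uuv = 0.000000, Gamma_uvv = 0.318500, Gamma_vuu = -0.329839, Gamma_vuv = 0.000000, Gamma_vvv = -1.287550; k2 = (-0.504067, 0.265880, -0.043247, 0.174827)
  k3: at (u, v) = (0.699593, -0.973412), (du/dtau, dv/dtau) = (-0.504325, 0.267483); Gamma_uuu = 0.081884, Gamma_uuv = 0.000000, Gamma_uvv = 0.319140, Gamma_vuu = -0.330488, Gamma_vuv = 0.000000, Gamma_vvv = -1.288058; k3 = (-0.504325, 0.267483, -0.043660, 0.176214)
  k4: at (u, v) = (0.649135, -0.946503), (du/dtau, dv/dtau) = (-0.508732, 0.285243); Gamma_uuu = 0.082148, Gamma_uuv = 0.000000, Gamma_uvv = 0.311643, Gamma_vuu = -0.344231, Gamma_vuv = 0.000000, Gamma_vvv = -1.305893; k4 = (-0.508732, 0.285243, -0.046617, 0.195342)
  Y <- Y + (h/6)(k1 + 2k2 + 2k3 + k4): u = 0.6491, v = -0.9466, du/dtau = -0.5087, dv/dtau = 0.2852
step 2:
  k1: at (u, v) = (0.649149, -0.946601), (du/dtau, dv/dtau) = (-0.508703, 0.285208); Gamma_uuu = 0.082129, Gamma_uuv = 0.000000, Gamma_uvv = 0.311601, Gamma_vuu = -0.344189, Gamma_vuv = 0.000000, Gamma_vvv = -1.305865; k1 = (-0.508703, 0.285208, -0.046600, 0.195292)
  k2: at (u, v) = (0.598279, -0.918080), (du/dtau, dv/dtau) = (-0.513363, 0.304737); Gamma_uuu = 0.082275, Gamma_uuv = 0.000000, Gamma_uvv = 0.303103, Gamma_vuu = -0.359453, Gamma_vuv = 0.000000, Gamma_vvv = -1.324233; k2 = (-0.513363, 0.304737, -0.049830, 0.217705)
  k3: at (u, v) = (0.597813, -0.916127), (du/dtau, dv/dtau) = (-0.513686, 0.306978); Gamma_uuu = 0.082644, Gamma_uuv = 0.000000, Gamma_uvv = 0.303839, Gamma_vuu = -0.360352, Gamma_vuv = 0.000000, Gamma_vvv = -1.324829; k3 = (-0.513686, 0.306978, -0.050440, 0.219933)
  k4: at (u, v) = (0.546412, -0.885205), (du/dtau, dv/dtau) = (-0.518791, 0.329194); Gamma_uuu = 0.082736, Gamma_uuv = 0.000000, Gamma_uvv = 0.294311, Gamma_vuu = -0.377757, Gamma_vuv = 0.000000, Gamma_vvv = -1.343766; k4 = (-0.518791, 0.329194, -0.054162, 0.247294)
  Y <- Y + (h/6)(k1 + 2k2 + 2k3 + k4): u = 0.5464, v = -0.8853, du/dtau = -0.5187, dv/dtau = 0.3291
step 3:
  k1: at (u, v) = (0.546430, -0.885340), (du/dtau, dv/dtau) = (-0.518747, 0.329136); Gamma_uuu = 0.082709, Gamma_uuv = 0.000000, Gamma_uvv = 0.294256, Gamma_vuu = -0.377692, Gamma_vuv = 0.000000, Gamma_vvv = -1.343730; k1 = (-0.518747, 0.329136, -0.054134, 0.247203)
  k2: at (u, v) = (0.494555, -0.852426), (du/dtau, dv/dtau) = (-0.524160, 0.353857); Gamma_uuu = 0.082537, Gamma_uuv = 0.000000, Gamma_uvv = 0.283166, Gamma_vuu = -0.397247, Gamma_vuv = 0.000000, Gamma_vvv = -1.362869; k2 = (-0.524160, 0.353857, -0.058133, 0.279792)
  k3: at (u, v) = (0.494014, -0.849954), (du/dtau, dv/dtau) = (-0.524560, 0.357116); Gamma_uuu = 0.083011, Gamma_uuv = 0.000000, Gamma_uvv = 0.284003, Gamma_vuu = -0.398546, Gamma_vuv = 0.000000, Gamma_vvv = -1.363526; k3 = (-0.524560, 0.357116, -0.059061, 0.283558)
  k4: at (u, v) = (0.441518, -0.813917), (du/dtau, dv/dtau) = (-0.530559, 0.385848); Gamma_uuu = 0.082625, Gamma_uuv = 0.000000, Gamma_uvv = 0.271195, Gamma_vuu = -0.421251, Gamma_vuv = 0.000000, Gamma_vvv = -1.382650; k4 = (-0.530559, 0.385848, -0.063633, 0.324426)
  Y <- Y + (h/6)(k1 + 2k2 + 2k3 + k4): u = 0.4415, v = -0.8141, du/dtau = -0.5305, dv/dtau = 0.3857

Answer: u = 0.4415, v = -0.8141, du/dtau = -0.5305, dv/dtau = 0.3857


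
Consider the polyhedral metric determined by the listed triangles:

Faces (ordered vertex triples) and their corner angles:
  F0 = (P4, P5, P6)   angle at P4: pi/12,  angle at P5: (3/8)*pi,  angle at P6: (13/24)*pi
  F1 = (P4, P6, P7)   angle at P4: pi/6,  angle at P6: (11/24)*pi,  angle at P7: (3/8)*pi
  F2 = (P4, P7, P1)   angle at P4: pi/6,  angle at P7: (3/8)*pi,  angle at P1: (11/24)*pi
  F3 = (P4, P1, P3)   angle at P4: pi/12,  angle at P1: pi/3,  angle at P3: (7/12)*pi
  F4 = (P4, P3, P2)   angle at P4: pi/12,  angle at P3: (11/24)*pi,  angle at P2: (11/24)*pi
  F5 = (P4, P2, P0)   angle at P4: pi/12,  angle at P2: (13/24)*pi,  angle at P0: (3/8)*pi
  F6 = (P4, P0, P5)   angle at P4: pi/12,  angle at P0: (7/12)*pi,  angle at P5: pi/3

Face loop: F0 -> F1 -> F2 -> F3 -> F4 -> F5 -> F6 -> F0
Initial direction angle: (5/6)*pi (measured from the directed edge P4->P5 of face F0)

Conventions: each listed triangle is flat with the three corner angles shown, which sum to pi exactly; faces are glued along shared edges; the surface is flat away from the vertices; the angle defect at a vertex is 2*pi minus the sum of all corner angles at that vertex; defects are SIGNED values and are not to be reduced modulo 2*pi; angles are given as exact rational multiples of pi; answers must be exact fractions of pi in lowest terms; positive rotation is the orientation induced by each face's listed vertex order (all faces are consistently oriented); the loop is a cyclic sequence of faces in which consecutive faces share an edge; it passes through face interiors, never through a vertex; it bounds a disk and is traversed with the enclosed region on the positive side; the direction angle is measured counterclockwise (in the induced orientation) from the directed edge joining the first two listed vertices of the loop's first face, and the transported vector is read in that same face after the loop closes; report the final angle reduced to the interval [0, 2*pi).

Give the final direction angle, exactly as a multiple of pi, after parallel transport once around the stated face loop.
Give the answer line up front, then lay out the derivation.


Answer: final direction angle = pi/12

enclosed vertex P4: corner angles sum to (3/4)*pi, defect = 2*pi - (3/4)*pi = (5/4)*pi
the rotation equals the total enclosed defect, so the final angle is initial + defects (mod 2*pi)
final angle = (5/6)*pi + (5/4)*pi = pi/12 (mod 2*pi)


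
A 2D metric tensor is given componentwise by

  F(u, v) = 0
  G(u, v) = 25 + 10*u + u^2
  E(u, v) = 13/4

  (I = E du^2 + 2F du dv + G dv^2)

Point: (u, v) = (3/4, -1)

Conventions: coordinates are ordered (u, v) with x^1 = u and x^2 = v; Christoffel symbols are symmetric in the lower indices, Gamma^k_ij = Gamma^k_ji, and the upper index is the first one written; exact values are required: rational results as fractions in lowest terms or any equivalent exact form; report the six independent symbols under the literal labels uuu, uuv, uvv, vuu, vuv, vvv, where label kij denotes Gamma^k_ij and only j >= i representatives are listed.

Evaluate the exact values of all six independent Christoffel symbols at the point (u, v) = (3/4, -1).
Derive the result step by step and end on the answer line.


E = 13/4, F = 0, G = 529/16 at the point
E_u = 0, E_v = 0, F_u = 0, F_v = 0, G_u = 23/2, G_v = 0
EG - F^2 = 6877/64;  g^inv = (64/6877) * [[529/16, 0], [0, 13/4]]
first-kind symbols [ij,l] = (1/2)(d_i g_jl + d_j g_il - d_l g_ij): [uu,u] = E_u/2 = 0, [uu,v] = F_u - E_v/2 = 0, [uv,u] = E_v/2 = 0, [uv,v] = G_u/2 = 23/4, [vv,u] = F_v - G_u/2 = -23/4, [vv,v] = G_v/2 = 0
Gamma^u_ij = (G*[ij,u] - F*[ij,v])/(EG - F^2), Gamma^v_ij = (E*[ij,v] - F*[ij,u])/(EG - F^2)

Answer: Gamma_uuu = 0, Gamma_uuv = 0, Gamma_uvv = -23/13, Gamma_vuu = 0, Gamma_vuv = 4/23, Gamma_vvv = 0


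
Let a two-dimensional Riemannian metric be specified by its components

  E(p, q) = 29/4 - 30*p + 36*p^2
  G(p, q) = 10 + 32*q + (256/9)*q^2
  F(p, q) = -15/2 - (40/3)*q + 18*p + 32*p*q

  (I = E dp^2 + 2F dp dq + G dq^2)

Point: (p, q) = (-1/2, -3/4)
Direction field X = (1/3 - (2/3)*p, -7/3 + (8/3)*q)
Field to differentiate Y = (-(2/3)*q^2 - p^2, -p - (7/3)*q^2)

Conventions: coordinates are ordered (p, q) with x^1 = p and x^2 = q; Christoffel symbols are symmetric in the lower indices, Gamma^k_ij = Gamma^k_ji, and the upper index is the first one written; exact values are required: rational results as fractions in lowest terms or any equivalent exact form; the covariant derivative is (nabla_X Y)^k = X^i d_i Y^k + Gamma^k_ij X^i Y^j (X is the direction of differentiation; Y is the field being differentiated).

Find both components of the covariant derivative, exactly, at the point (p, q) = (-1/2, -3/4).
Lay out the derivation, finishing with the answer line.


E = 125/4, F = 11/2, G = 2 at the point
E_p = -66, E_q = 0, F_p = -6, F_q = -88/3, G_p = 0, G_q = -32/3
EG - F^2 = 129/4;  g^inv = (4/129) * [[2, -11/2], [-11/2, 125/4]]
first-kind symbols [ij,l] = (1/2)(d_i g_jl + d_j g_il - d_l g_ij): [pp,p] = E_p/2 = -33, [pp,q] = F_p - E_q/2 = -6, [pq,p] = E_q/2 = 0, [pq,q] = G_p/2 = 0, [qq,p] = F_q - G_p/2 = -88/3, [qq,q] = G_q/2 = -16/3
Gamma^p_ij = (G*[ij,p] - F*[ij,q])/(EG - F^2), Gamma^q_ij = (E*[ij,q] - F*[ij,p])/(EG - F^2)
Gamma_ppp = -44/43, Gamma_ppq = 0, Gamma_pqq = -352/387, Gamma_qpp = -8/43, Gamma_qpq = 0, Gamma_qqq = -64/387
X = (2/3, -13/3), Y = (-5/8, -13/16) at the point

Answer: (nabla_X Y)^p = -7480/1161, (nabla_X Y)^q = -37937/2322


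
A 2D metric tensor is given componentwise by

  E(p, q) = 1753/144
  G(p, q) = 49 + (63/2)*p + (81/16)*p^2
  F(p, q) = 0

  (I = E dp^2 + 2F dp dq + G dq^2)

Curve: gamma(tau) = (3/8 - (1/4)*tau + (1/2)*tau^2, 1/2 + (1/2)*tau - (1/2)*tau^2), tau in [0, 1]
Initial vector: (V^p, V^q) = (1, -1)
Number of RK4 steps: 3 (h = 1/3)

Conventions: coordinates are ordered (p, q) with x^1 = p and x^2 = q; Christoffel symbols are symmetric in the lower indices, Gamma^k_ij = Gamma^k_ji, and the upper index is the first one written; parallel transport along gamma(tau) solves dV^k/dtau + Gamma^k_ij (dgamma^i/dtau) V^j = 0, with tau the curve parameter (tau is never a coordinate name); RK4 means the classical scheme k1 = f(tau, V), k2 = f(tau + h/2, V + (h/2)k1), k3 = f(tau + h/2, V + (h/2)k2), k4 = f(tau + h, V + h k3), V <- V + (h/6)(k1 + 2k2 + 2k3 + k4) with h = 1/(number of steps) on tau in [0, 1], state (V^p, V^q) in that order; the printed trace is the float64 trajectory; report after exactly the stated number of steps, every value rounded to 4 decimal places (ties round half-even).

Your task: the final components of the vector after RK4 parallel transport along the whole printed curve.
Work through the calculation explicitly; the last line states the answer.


gamma'(tau) = (-1/4 + tau, 1/2 - tau); f(tau, V)^k = -Gamma^k_ij(gamma(tau)) gamma'^i(tau) V^j; h = 1/3; intermediate values shown to 6 dp
curve data and Christoffel symbols at the stage parameters:
  tau = 0.000000: gamma = (0.375000, 0.500000), gamma' = (-0.250000, 0.500000); Gamma_ppp = 0.000000, Gamma_ppq = 0.000000, Gamma_pqq = -1.449729, Gamma_qpp = 0.000000, Gamma_qpq = 0.286853, Gamma_qqq = 0.000000
  tau = 0.166667: gamma = (0.347222, 0.569444), gamma' = (-0.083333, 0.333333); Gamma_ppp = 0.000000, Gamma_ppq = 0.000000, Gamma_pqq = -1.438177, Gamma_qpp = 0.000000, Gamma_qpq = 0.289157, Gamma_qqq = 0.000000
  tau = 0.333333: gamma = (0.347222, 0.611111), gamma' = (0.083333, 0.166667); Gamma_ppp = 0.000000, Gamma_ppq = 0.000000, Gamma_pqq = -1.438177, Gamma_qpp = 0.000000, Gamma_qpq = 0.289157, Gamma_qqq = 0.000000
  tau = 0.500000: gamma = (0.375000, 0.625000), gamma' = (0.250000, 0.000000); Gamma_ppp = 0.000000, Gamma_ppq = 0.000000, Gamma_pqq = -1.449729, Gamma_qpp = 0.000000, Gamma_qpq = 0.286853, Gamma_qqq = 0.000000
  tau = 0.666667: gamma = (0.430556, 0.611111), gamma' = (0.416667, -0.166667); Gamma_ppp = 0.000000, Gamma_ppq = 0.000000, Gamma_pqq = -1.472832, Gamma_qpp = 0.000000, Gamma_qpq = 0.282353, Gamma_qqq = 0.000000
  tau = 0.833333: gamma = (0.513889, 0.569444), gamma' = (0.583333, -0.333333); Gamma_ppp = 0.000000, Gamma_ppq = 0.000000, Gamma_pqq = -1.507487, Gamma_qpp = 0.000000, Gamma_qpq = 0.275862, Gamma_qqq = 0.000000
  tau = 1.000000: gamma = (0.625000, 0.500000), gamma' = (0.750000, -0.500000); Gamma_ppp = 0.000000, Gamma_ppq = 0.000000, Gamma_pqq = -1.553694, Gamma_qpp = 0.000000, Gamma_qpq = 0.267658, Gamma_qqq = 0.000000
step 0: V^p = 1.0000, V^q = -1.0000
step 1: k1 = (-0.724865, -0.215139), k2 = (-0.496582, -0.109702), k3 = (-0.488157, -0.112945), k4 = (-0.248720, -0.015347); V <- V + (h/6)(k1 + 2k2 + 2k3 + k4): V^p = 0.8365, V^q = -1.0375
step 2: k1 = (-0.248695, -0.015312), k2 = (0.000000, 0.074589), k3 = (0.000000, 0.073514), k4 = (0.248673, 0.158546); V <- V + (h/6)(k1 + 2k2 + 2k3 + k4): V^p = 0.8365, V^q = -1.0131
step 3: k1 = (0.248695, 0.158556), k2 = (0.495815, 0.239510), k3 = (0.489035, 0.241127), k4 = (0.724607, 0.321007); V <- V + (h/6)(k1 + 2k2 + 2k3 + k4): V^p = 1.0000, V^q = -0.9331

Answer: V^p = 1.0000, V^q = -0.9331


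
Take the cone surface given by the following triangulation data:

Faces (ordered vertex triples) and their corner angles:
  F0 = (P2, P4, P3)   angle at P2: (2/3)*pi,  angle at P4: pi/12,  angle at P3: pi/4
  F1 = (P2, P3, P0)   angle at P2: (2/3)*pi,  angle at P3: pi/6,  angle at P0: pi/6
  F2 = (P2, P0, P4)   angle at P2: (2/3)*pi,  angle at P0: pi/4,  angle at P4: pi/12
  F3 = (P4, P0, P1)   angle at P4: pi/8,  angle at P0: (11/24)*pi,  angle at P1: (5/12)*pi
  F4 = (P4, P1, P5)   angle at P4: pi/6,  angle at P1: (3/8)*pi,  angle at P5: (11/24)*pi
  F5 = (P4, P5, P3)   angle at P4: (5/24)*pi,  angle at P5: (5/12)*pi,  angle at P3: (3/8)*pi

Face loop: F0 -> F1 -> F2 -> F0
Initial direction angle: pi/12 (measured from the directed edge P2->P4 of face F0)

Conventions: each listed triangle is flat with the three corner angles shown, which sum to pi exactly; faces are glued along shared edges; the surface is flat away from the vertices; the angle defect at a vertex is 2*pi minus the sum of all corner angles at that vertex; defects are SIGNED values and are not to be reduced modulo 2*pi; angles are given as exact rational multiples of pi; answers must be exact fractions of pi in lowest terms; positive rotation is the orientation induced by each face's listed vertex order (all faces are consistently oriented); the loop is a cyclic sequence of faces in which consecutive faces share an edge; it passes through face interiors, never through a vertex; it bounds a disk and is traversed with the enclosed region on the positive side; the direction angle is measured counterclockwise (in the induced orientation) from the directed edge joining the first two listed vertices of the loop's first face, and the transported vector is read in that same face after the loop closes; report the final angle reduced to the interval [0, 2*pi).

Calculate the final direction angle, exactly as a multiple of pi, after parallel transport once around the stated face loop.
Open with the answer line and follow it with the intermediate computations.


Answer: final direction angle = pi/12

enclosed vertex P2: corner angles sum to 2*pi, defect = 2*pi - 2*pi = 0
the rotation equals the total enclosed defect, so the final angle is initial + defects (mod 2*pi)
final angle = pi/12 + 0 = pi/12 (mod 2*pi)


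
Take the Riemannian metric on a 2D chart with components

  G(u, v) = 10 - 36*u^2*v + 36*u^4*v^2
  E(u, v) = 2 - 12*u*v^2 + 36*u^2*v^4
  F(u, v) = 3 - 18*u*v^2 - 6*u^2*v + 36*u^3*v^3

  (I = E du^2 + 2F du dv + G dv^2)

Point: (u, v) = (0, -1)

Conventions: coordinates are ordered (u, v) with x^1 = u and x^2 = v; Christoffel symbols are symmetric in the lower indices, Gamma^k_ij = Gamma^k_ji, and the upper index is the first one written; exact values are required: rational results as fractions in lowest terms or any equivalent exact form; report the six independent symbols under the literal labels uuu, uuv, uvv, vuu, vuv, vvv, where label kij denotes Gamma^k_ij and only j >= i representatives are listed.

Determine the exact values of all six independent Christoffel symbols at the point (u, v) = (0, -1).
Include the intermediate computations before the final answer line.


E = 2, F = 3, G = 10 at the point
E_u = -12, E_v = 0, F_u = -18, F_v = 0, G_u = 0, G_v = 0
EG - F^2 = 11;  g^inv = (1/11) * [[10, -3], [-3, 2]]
first-kind symbols [ij,l] = (1/2)(d_i g_jl + d_j g_il - d_l g_ij): [uu,u] = E_u/2 = -6, [uu,v] = F_u - E_v/2 = -18, [uv,u] = E_v/2 = 0, [uv,v] = G_u/2 = 0, [vv,u] = F_v - G_u/2 = 0, [vv,v] = G_v/2 = 0
Gamma^u_ij = (G*[ij,u] - F*[ij,v])/(EG - F^2), Gamma^v_ij = (E*[ij,v] - F*[ij,u])/(EG - F^2)

Answer: Gamma_uuu = -6/11, Gamma_uuv = 0, Gamma_uvv = 0, Gamma_vuu = -18/11, Gamma_vuv = 0, Gamma_vvv = 0


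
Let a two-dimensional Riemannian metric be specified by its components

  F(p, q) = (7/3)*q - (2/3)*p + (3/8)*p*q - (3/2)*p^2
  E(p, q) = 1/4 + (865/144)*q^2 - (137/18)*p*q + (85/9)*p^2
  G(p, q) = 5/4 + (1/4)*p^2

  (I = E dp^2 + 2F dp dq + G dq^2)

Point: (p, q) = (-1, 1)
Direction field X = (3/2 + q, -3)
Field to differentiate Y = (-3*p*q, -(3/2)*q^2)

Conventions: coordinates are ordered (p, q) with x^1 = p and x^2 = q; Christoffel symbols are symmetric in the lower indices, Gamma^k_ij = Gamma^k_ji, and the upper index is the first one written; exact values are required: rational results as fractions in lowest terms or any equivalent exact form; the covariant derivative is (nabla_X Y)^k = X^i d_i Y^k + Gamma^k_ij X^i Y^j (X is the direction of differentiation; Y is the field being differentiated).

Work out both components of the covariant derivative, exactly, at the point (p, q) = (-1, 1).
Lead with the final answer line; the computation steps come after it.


Answer: (nabla_X Y)^p = -70107/2876, (nabla_X Y)^q = -79759/4314

E = 373/16, F = 9/8, G = 3/2 at the point
E_p = -53/2, E_q = 157/8, F_p = 65/24, F_q = 47/24, G_p = -1/2, G_q = 0
EG - F^2 = 2157/64;  g^inv = (64/2157) * [[3/2, -9/8], [-9/8, 373/16]]
first-kind symbols [ij,l] = (1/2)(d_i g_jl + d_j g_il - d_l g_ij): [pp,p] = E_p/2 = -53/4, [pp,q] = F_p - E_q/2 = -341/48, [pq,p] = E_q/2 = 157/16, [pq,q] = G_p/2 = -1/4, [qq,p] = F_q - G_p/2 = 53/24, [qq,q] = G_q/2 = 0
Gamma^p_ij = (G*[ij,p] - F*[ij,q])/(EG - F^2), Gamma^q_ij = (E*[ij,q] - F*[ij,p])/(EG - F^2)
Gamma_ppp = -507/1438, Gamma_ppq = 320/719, Gamma_pqq = 212/2157, Gamma_qpp = -115745/25884, Gamma_qpq = -2159/4314, Gamma_qqq = -53/719
X = (5/2, -3), Y = (3, -3/2) at the point


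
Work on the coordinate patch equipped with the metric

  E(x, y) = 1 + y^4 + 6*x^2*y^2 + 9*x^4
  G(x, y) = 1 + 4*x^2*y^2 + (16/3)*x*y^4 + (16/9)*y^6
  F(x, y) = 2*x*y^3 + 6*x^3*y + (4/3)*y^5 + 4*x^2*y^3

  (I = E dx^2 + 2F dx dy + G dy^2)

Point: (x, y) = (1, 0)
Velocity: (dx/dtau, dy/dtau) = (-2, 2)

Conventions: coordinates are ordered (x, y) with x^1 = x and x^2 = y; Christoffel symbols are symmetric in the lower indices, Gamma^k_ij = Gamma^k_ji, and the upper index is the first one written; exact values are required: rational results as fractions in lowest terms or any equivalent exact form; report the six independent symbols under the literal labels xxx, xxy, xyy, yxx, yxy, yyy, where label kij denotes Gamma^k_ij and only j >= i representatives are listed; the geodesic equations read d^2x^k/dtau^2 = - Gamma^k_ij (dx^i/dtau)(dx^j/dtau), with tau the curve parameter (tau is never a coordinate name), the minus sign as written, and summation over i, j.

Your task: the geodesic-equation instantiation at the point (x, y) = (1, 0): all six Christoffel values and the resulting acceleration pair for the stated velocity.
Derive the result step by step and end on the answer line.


E = 10, F = 0, G = 1 at the point
E_x = 36, E_y = 0, F_x = 0, F_y = 6, G_x = 0, G_y = 0
EG - F^2 = 10;  g^inv = (1/10) * [[1, 0], [0, 10]]
first-kind symbols [ij,l] = (1/2)(d_i g_jl + d_j g_il - d_l g_ij): [xx,x] = E_x/2 = 18, [xx,y] = F_x - E_y/2 = 0, [xy,x] = E_y/2 = 0, [xy,y] = G_x/2 = 0, [yy,x] = F_y - G_x/2 = 6, [yy,y] = G_y/2 = 0
Gamma^x_ij = (G*[ij,x] - F*[ij,y])/(EG - F^2), Gamma^y_ij = (E*[ij,y] - F*[ij,x])/(EG - F^2)
Gamma_xxx = 9/5, Gamma_xxy = 0, Gamma_xyy = 3/5, Gamma_yxx = 0, Gamma_yxy = 0, Gamma_yyy = 0
d^2x/dtau^2 = -(Gamma_xxx*(-2)^2 + 2*Gamma_xxy*(-2)*(2) + Gamma_xyy*(2)^2) = -48/5
d^2y/dtau^2 = -(Gamma_yxx*(-2)^2 + 2*Gamma_yxy*(-2)*(2) + Gamma_yyy*(2)^2) = 0

Answer: Gamma_xxx = 9/5, Gamma_xxy = 0, Gamma_xyy = 3/5, Gamma_yxx = 0, Gamma_yxy = 0, Gamma_yyy = 0; accelerations (d^2x/dtau^2, d^2y/dtau^2) = (-48/5, 0)


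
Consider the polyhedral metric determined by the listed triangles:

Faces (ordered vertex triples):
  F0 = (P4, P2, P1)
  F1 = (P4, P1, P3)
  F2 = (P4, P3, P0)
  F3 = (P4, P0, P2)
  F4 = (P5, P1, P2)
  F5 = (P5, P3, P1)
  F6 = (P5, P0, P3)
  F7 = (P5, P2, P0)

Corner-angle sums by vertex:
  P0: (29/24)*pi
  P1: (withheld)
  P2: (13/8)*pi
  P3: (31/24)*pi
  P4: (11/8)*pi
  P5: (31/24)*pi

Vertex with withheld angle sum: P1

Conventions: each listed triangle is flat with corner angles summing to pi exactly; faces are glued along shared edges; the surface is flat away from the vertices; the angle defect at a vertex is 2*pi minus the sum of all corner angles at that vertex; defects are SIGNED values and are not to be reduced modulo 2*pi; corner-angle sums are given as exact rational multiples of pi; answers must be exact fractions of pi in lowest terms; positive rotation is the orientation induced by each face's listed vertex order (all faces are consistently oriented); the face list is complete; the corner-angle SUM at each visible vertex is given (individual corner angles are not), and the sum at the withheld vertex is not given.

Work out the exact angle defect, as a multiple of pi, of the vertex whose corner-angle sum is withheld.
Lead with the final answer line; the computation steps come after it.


Answer: defect(P1) = (19/24)*pi

V = 6, E = 12, F = 8; chi = V - E + F = 2
Gauss-Bonnet: total defect = 2*pi*chi = 4*pi; visible defects sum to (77/24)*pi


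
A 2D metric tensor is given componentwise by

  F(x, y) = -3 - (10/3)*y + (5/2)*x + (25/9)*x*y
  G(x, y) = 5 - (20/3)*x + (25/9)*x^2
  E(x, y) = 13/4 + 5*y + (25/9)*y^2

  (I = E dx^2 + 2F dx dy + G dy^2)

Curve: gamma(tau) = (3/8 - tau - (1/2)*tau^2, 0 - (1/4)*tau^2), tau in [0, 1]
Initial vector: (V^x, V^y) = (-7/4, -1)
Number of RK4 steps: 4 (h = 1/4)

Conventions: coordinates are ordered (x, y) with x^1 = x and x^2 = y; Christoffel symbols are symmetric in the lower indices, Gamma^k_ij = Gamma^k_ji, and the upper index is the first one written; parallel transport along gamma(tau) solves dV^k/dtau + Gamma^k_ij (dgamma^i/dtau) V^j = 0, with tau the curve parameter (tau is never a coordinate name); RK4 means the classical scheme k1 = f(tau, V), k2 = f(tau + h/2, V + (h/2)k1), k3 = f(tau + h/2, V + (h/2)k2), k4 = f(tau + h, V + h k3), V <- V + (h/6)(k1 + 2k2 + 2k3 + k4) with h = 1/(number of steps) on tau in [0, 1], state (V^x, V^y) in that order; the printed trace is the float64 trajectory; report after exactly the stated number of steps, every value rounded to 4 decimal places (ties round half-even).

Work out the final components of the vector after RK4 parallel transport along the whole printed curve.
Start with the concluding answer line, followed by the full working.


Answer: V^x = -2.1357, V^y = -0.3463

gamma'(tau) = (-1 - tau, -(1/2)*tau); f(tau, V)^k = -Gamma^k_ij(gamma(tau)) gamma'^i(tau) V^j; h = 1/4; intermediate values shown to 6 dp
curve data and Christoffel symbols at the stage parameters:
  tau = 0.000000: gamma = (0.375000, 0.000000), gamma' = (-1.000000, 0.000000); Gamma_xxx = 0.000000, Gamma_xxy = 0.486322, Gamma_xyy = 0.000000, Gamma_yxx = 0.000000, Gamma_yxy = -0.445795, Gamma_yyy = 0.000000
  tau = 0.125000: gamma = (0.242188, -0.003906), gamma' = (-1.125000, -0.062500); Gamma_xxx = 0.000000, Gamma_xxy = 0.430734, Gamma_xyy = 0.000000, Gamma_yxx = 0.000000, Gamma_yxy = -0.460401, Gamma_yyy = 0.000000
  tau = 0.250000: gamma = (0.093750, -0.015625), gamma' = (-1.250000, -0.125000); Gamma_xxx = 0.000000, Gamma_xxy = 0.373799, Gamma_xyy = 0.000000, Gamma_yxx = 0.000000, Gamma_yxy = -0.467579, Gamma_yyy = 0.000000
  tau = 0.375000: gamma = (-0.070312, -0.035156), gamma' = (-1.375000, -0.187500); Gamma_xxx = 0.000000, Gamma_xxy = 0.317765, Gamma_xyy = 0.000000, Gamma_yxx = 0.000000, Gamma_yxy = -0.466744, Gamma_yyy = 0.000000
  tau = 0.500000: gamma = (-0.250000, -0.062500), gamma' = (-1.500000, -0.250000); Gamma_xxx = 0.000000, Gamma_xxy = 0.264704, Gamma_xyy = 0.000000, Gamma_yxx = 0.000000, Gamma_yxy = -0.458294, Gamma_yyy = 0.000000
  tau = 0.625000: gamma = (-0.445312, -0.097656), gamma' = (-1.625000, -0.312500); Gamma_xxx = 0.000000, Gamma_xxy = 0.216218, Gamma_xyy = 0.000000, Gamma_yxx = 0.000000, Gamma_yxy = -0.443384, Gamma_yyy = 0.000000
  tau = 0.750000: gamma = (-0.656250, -0.140625), gamma' = (-1.750000, -0.375000); Gamma_xxx = 0.000000, Gamma_xxy = 0.173282, Gamma_xyy = 0.000000, Gamma_yxx = 0.000000, Gamma_yxy = -0.423578, Gamma_yyy = 0.000000
  tau = 0.875000: gamma = (-0.882812, -0.191406), gamma' = (-1.875000, -0.437500); Gamma_xxx = 0.000000, Gamma_xxy = 0.136262, Gamma_xyy = 0.000000, Gamma_yxx = 0.000000, Gamma_yxy = -0.400524, Gamma_yyy = 0.000000
  tau = 1.000000: gamma = (-1.125000, -0.250000), gamma' = (-2.000000, -0.500000); Gamma_xxx = 0.000000, Gamma_xxy = 0.105040, Gamma_xyy = 0.000000, Gamma_yxx = 0.000000, Gamma_yxy = -0.375720, Gamma_yyy = 0.000000
step 0: V^x = -1.7500, V^y = -1.0000
step 1: k1 = (-0.486322, 0.445795), k2 = (-0.506321, 0.541194), k3 = (-0.500610, 0.535089), k4 = (-0.492361, 0.615886); V <- V + (h/6)(k1 + 2k2 + 2k3 + k4): V^x = -1.8747, V^y = -0.8661
step 2: k1 = (-0.492267, 0.615768), k2 = (-0.460141, 0.675872), k3 = (-0.456619, 0.670699), k4 = (-0.408918, 0.707977); V <- V + (h/6)(k1 + 2k2 + 2k3 + k4): V^x = -1.9886, V^y = -0.6987
step 3: k1 = (-0.409025, 0.708162), k2 = (-0.352213, 0.722260), k3 = (-0.351114, 0.720006), k4 = (-0.292219, 0.714314); V <- V + (h/6)(k1 + 2k2 + 2k3 + k4): V^x = -2.0765, V^y = -0.5192
step 4: k1 = (-0.292387, 0.714724), k2 = (-0.235804, 0.693113), k3 = (-0.236072, 0.693902), k4 = (-0.184794, 0.660995); V <- V + (h/6)(k1 + 2k2 + 2k3 + k4): V^x = -2.1357, V^y = -0.3463
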